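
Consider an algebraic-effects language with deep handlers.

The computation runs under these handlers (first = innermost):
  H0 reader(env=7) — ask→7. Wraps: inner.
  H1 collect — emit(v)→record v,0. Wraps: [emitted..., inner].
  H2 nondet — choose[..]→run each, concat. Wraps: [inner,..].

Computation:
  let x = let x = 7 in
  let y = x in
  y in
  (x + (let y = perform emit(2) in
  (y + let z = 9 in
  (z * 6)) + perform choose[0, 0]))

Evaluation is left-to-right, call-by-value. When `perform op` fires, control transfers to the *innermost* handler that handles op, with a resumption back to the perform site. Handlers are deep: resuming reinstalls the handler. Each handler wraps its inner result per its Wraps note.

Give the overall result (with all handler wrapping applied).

Evaluation trace:
emit(2) @ H1 ⇒ out+=2
choose[0, 0] @ H2
  branch[0] choose=0:
    H0 returns 61
    H1 returns [2, 61]
    H2 returns [[2, 61]]
  branch[1] choose=0:
    H0 returns 61
    H1 returns [2, 61]
    H2 returns [[2, 61]]
= [[2, 61], [2, 61]]

Answer: [[2, 61], [2, 61]]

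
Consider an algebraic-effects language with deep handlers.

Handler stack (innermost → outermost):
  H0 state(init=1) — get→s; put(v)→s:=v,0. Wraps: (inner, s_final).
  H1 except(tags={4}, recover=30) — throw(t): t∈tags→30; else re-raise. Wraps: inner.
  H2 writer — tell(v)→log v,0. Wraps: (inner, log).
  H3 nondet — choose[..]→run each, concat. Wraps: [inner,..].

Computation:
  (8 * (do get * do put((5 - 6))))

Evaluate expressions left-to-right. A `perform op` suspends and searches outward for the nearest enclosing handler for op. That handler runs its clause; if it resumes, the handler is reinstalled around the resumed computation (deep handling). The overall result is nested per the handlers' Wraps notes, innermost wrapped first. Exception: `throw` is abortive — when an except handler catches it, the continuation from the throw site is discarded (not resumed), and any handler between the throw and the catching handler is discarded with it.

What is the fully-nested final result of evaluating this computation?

Answer: [((0, -1), ())]

Step-by-step:
get @ H0 ⇒ 1
put(-1) @ H0 ⇒ s:=-1
H0 returns (0, -1)
H1 returns (0, -1)
H2 returns ((0, -1), ())
H3 returns [((0, -1), ())]
= [((0, -1), ())]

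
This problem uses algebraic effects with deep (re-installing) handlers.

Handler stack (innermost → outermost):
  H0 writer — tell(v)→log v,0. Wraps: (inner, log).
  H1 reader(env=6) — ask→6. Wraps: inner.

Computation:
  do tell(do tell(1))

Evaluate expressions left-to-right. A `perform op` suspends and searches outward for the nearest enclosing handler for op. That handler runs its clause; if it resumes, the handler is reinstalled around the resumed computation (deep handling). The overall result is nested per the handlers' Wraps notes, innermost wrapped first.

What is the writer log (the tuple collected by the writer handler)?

Step-by-step:
tell(1) @ H0 ⇒ log+=1
tell(0) @ H0 ⇒ log+=0
H0 returns (0, (1, 0))
H1 returns (0, (1, 0))
= (0, (1, 0))

Answer: (1, 0)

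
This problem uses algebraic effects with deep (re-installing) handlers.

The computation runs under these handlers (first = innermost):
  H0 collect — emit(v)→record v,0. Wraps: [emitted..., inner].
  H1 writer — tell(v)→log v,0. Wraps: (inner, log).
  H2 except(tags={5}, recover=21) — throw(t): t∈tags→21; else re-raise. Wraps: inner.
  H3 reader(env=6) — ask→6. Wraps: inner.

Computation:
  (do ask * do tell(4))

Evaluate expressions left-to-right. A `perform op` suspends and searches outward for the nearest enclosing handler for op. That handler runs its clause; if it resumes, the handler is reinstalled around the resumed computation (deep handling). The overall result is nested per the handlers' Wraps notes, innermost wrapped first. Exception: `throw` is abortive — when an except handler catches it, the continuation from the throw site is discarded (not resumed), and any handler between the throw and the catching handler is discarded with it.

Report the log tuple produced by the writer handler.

Evaluation trace:
ask @ H3 ⇒ 6
tell(4) @ H1 ⇒ log+=4
H0 returns [0]
H1 returns ([0], (4))
H2 returns ([0], (4))
H3 returns ([0], (4))
= ([0], (4))

Answer: (4)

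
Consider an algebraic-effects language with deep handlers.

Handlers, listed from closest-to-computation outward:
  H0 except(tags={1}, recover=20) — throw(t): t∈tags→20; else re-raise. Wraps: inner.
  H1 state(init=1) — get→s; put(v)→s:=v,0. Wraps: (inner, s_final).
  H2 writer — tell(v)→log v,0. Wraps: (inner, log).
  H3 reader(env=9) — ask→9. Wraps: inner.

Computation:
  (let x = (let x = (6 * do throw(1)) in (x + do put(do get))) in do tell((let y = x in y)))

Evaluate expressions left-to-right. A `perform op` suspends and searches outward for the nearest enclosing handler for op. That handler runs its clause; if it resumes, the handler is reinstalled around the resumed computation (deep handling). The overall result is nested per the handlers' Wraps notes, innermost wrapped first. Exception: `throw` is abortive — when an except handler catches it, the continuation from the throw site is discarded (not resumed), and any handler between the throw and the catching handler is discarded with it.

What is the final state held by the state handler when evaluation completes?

Answer: 1

Evaluation trace:
throw(1) @ H0 caught ⇒ 20
H1 returns (20, 1)
H2 returns ((20, 1), ())
H3 returns ((20, 1), ())
= ((20, 1), ())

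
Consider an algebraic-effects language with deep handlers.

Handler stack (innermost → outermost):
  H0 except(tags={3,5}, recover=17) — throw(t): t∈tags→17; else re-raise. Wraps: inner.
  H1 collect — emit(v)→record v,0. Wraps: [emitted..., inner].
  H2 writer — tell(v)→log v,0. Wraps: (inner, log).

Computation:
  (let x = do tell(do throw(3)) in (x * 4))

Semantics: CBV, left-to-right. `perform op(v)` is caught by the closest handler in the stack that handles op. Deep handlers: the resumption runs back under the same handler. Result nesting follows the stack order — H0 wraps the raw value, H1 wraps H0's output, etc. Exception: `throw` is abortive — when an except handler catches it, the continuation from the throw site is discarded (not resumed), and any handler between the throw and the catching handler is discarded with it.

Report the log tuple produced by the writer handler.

Evaluation trace:
throw(3) @ H0 caught ⇒ 17
H1 returns [17]
H2 returns ([17], ())
= ([17], ())

Answer: ()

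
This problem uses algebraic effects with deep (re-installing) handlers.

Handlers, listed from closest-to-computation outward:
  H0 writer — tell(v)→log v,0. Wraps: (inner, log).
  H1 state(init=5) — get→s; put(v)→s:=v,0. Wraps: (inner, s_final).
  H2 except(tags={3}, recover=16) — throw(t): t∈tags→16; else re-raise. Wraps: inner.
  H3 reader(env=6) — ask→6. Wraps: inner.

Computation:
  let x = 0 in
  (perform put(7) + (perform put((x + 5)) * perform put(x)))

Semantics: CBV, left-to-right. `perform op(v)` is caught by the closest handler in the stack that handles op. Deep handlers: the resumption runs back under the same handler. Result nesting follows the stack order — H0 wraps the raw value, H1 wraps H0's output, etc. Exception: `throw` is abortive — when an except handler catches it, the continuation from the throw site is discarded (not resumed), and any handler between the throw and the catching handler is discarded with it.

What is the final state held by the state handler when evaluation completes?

Answer: 0

Evaluation trace:
put(7) @ H1 ⇒ s:=7
put(5) @ H1 ⇒ s:=5
put(0) @ H1 ⇒ s:=0
H0 returns (0, ())
H1 returns ((0, ()), 0)
H2 returns ((0, ()), 0)
H3 returns ((0, ()), 0)
= ((0, ()), 0)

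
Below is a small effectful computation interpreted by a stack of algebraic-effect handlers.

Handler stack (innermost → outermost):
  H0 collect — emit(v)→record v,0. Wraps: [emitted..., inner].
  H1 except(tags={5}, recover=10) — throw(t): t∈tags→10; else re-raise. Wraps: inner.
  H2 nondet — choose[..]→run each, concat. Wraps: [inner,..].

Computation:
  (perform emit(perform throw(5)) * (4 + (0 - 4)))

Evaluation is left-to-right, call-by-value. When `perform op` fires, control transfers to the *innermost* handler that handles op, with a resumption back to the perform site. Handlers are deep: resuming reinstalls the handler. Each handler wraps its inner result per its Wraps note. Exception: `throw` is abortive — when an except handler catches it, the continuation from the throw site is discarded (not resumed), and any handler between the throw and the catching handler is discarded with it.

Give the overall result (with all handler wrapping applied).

Step-by-step:
throw(5) @ H1 caught ⇒ 10
H2 returns [10]
= [10]

Answer: [10]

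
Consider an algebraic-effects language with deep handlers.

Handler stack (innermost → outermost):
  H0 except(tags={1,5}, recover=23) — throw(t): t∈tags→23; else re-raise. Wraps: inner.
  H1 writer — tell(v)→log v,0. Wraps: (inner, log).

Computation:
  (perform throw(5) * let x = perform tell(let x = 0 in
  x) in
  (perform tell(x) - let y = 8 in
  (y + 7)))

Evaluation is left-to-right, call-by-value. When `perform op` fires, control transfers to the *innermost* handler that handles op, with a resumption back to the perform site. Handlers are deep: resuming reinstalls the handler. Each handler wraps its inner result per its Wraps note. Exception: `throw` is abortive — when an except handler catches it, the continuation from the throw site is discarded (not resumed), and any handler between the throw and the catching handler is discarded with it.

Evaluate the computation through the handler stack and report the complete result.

Working:
throw(5) @ H0 caught ⇒ 23
H1 returns (23, ())
= (23, ())

Answer: (23, ())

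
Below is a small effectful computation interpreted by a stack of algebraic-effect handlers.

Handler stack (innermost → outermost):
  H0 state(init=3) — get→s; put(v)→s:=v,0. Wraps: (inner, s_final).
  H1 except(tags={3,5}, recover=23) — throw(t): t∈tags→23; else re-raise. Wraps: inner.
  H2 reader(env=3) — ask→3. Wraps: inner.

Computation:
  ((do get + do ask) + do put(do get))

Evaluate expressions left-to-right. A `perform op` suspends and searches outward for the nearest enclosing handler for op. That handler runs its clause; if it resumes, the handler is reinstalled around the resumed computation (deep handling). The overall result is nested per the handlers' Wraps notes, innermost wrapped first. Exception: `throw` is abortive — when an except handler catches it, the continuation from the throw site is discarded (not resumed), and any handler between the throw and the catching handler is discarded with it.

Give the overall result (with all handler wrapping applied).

Answer: (6, 3)

Evaluation trace:
get @ H0 ⇒ 3
ask @ H2 ⇒ 3
get @ H0 ⇒ 3
put(3) @ H0 ⇒ s:=3
H0 returns (6, 3)
H1 returns (6, 3)
H2 returns (6, 3)
= (6, 3)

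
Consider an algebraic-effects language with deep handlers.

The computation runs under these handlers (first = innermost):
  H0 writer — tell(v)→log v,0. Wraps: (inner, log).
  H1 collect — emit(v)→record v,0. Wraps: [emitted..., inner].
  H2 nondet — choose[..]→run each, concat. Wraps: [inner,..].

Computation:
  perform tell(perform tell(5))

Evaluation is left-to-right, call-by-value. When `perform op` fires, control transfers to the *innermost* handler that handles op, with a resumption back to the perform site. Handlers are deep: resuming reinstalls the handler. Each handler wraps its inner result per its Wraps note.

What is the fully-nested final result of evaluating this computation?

Answer: [[(0, (5, 0))]]

Working:
tell(5) @ H0 ⇒ log+=5
tell(0) @ H0 ⇒ log+=0
H0 returns (0, (5, 0))
H1 returns [(0, (5, 0))]
H2 returns [[(0, (5, 0))]]
= [[(0, (5, 0))]]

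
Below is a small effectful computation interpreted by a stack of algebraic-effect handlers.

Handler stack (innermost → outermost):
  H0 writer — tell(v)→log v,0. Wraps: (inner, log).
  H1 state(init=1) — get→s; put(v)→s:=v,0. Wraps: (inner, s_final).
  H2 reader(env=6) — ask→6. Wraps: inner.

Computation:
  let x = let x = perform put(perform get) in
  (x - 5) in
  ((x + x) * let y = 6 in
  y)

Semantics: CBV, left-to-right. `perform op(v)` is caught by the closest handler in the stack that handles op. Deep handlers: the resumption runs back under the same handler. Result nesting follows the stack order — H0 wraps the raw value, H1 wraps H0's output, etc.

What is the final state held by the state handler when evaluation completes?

Answer: 1

Evaluation trace:
get @ H1 ⇒ 1
put(1) @ H1 ⇒ s:=1
H0 returns (-60, ())
H1 returns ((-60, ()), 1)
H2 returns ((-60, ()), 1)
= ((-60, ()), 1)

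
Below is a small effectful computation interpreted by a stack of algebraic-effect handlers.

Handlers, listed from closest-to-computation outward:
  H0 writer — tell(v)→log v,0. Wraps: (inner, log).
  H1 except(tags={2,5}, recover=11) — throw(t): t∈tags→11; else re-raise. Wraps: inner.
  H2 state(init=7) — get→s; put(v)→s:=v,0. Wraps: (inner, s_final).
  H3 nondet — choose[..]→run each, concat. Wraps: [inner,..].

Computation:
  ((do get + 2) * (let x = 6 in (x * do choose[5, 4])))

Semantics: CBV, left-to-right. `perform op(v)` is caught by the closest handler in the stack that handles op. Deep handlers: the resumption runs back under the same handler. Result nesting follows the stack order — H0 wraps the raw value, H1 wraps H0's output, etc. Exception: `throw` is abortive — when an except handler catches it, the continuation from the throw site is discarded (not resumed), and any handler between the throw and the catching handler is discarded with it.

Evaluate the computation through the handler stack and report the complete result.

Working:
get @ H2 ⇒ 7
choose[5, 4] @ H3
  branch[0] choose=5:
    H0 returns (270, ())
    H1 returns (270, ())
    H2 returns ((270, ()), 7)
    H3 returns [((270, ()), 7)]
  branch[1] choose=4:
    H0 returns (216, ())
    H1 returns (216, ())
    H2 returns ((216, ()), 7)
    H3 returns [((216, ()), 7)]
= [((270, ()), 7), ((216, ()), 7)]

Answer: [((270, ()), 7), ((216, ()), 7)]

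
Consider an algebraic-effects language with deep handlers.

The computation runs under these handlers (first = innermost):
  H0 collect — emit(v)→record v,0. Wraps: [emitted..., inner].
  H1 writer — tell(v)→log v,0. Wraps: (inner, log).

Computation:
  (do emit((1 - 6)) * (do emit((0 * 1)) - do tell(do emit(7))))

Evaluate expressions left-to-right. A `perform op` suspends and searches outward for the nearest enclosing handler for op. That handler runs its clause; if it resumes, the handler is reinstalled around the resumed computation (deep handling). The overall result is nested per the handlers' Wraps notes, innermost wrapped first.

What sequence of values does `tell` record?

Evaluation trace:
emit(-5) @ H0 ⇒ out+=-5
emit(0) @ H0 ⇒ out+=0
emit(7) @ H0 ⇒ out+=7
tell(0) @ H1 ⇒ log+=0
H0 returns [-5, 0, 7, 0]
H1 returns ([-5, 0, 7, 0], (0))
= ([-5, 0, 7, 0], (0))

Answer: (0)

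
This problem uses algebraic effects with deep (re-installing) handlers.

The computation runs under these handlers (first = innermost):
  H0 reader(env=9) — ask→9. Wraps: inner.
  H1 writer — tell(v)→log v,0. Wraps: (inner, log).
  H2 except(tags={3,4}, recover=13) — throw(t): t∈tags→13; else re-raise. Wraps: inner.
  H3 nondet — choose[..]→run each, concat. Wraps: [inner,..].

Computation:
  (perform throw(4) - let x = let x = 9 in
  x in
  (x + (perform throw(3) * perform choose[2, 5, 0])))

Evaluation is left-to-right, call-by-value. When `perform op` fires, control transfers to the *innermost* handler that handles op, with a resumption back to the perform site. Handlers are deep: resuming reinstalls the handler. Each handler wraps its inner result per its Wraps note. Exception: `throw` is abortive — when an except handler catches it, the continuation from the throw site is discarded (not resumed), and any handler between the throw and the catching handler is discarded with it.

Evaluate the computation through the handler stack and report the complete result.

Evaluation trace:
throw(4) @ H2 caught ⇒ 13
H3 returns [13]
= [13]

Answer: [13]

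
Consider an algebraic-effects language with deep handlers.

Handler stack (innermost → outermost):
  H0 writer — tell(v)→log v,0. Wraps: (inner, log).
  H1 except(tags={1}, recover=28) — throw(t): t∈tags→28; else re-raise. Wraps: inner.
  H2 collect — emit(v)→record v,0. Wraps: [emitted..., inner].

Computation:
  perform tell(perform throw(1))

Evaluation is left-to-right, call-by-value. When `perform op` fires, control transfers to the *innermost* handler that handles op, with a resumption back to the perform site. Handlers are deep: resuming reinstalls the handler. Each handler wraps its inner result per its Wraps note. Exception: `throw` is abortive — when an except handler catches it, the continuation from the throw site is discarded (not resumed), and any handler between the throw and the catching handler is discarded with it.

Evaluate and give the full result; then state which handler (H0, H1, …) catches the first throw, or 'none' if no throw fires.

Answer: [28] ; first throw caught by: H1

Step-by-step:
throw(1) @ H1 caught ⇒ 28
H2 returns [28]
= [28]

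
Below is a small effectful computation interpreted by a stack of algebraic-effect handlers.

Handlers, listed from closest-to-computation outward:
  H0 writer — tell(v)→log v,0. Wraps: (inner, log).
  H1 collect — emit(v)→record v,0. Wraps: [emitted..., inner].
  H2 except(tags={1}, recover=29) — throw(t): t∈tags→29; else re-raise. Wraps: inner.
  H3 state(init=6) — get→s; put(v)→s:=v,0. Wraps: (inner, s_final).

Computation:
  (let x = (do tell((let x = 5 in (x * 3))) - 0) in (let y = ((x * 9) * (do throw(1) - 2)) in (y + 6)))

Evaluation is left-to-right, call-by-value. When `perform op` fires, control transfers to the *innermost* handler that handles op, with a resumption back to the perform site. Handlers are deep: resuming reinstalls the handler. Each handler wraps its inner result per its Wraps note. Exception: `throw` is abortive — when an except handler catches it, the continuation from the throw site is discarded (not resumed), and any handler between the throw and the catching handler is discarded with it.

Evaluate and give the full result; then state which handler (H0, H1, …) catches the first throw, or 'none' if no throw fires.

Working:
tell(15) @ H0 ⇒ log+=15
throw(1) @ H2 caught ⇒ 29
H3 returns (29, 6)
= (29, 6)

Answer: (29, 6) ; first throw caught by: H2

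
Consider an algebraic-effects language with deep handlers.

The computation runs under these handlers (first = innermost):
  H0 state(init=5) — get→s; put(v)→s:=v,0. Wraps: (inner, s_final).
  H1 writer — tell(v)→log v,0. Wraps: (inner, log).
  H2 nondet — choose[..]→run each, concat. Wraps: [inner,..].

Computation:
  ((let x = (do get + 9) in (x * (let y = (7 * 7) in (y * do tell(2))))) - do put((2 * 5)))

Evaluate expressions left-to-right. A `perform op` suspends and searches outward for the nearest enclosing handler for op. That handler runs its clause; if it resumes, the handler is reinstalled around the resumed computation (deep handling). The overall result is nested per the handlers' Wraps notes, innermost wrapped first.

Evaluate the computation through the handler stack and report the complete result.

Answer: [((0, 10), (2))]

Evaluation trace:
get @ H0 ⇒ 5
tell(2) @ H1 ⇒ log+=2
put(10) @ H0 ⇒ s:=10
H0 returns (0, 10)
H1 returns ((0, 10), (2))
H2 returns [((0, 10), (2))]
= [((0, 10), (2))]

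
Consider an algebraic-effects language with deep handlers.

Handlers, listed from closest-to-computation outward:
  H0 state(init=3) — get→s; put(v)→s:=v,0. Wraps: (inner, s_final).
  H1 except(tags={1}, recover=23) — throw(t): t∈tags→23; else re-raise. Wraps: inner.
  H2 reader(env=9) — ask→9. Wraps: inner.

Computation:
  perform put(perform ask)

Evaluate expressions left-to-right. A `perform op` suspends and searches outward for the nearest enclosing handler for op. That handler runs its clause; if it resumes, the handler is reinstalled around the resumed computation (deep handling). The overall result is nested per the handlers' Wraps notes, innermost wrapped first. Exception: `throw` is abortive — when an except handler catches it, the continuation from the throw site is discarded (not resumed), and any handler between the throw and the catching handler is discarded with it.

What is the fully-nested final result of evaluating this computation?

Working:
ask @ H2 ⇒ 9
put(9) @ H0 ⇒ s:=9
H0 returns (0, 9)
H1 returns (0, 9)
H2 returns (0, 9)
= (0, 9)

Answer: (0, 9)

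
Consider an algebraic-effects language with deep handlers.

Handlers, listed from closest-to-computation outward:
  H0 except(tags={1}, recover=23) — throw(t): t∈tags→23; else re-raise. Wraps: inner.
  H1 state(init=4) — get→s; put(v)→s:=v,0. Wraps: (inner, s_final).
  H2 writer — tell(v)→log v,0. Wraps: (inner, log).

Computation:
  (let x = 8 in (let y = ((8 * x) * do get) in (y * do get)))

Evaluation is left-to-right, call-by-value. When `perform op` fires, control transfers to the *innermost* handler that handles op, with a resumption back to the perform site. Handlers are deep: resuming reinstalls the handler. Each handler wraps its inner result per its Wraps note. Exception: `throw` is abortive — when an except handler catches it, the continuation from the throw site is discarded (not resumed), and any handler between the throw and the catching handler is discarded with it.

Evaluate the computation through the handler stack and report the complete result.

Answer: ((1024, 4), ())

Step-by-step:
get @ H1 ⇒ 4
get @ H1 ⇒ 4
H0 returns 1024
H1 returns (1024, 4)
H2 returns ((1024, 4), ())
= ((1024, 4), ())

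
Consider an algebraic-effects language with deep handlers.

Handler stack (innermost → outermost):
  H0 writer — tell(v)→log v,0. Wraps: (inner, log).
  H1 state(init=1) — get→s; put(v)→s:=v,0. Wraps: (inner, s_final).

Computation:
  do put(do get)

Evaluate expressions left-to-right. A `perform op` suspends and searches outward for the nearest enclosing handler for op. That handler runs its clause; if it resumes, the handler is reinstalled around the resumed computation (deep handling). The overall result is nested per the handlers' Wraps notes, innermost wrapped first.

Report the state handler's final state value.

Evaluation trace:
get @ H1 ⇒ 1
put(1) @ H1 ⇒ s:=1
H0 returns (0, ())
H1 returns ((0, ()), 1)
= ((0, ()), 1)

Answer: 1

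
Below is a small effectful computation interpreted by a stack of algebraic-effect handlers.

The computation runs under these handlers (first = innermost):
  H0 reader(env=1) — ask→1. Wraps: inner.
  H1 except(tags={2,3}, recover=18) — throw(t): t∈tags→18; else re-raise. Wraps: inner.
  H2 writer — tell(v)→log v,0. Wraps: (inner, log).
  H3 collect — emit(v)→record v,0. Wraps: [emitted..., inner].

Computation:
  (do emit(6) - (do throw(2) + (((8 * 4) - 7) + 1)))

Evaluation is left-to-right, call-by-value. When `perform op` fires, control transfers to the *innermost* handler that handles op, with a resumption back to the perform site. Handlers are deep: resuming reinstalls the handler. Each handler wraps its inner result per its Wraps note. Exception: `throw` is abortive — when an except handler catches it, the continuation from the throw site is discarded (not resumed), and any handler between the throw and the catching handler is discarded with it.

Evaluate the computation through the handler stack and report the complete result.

Step-by-step:
emit(6) @ H3 ⇒ out+=6
throw(2) @ H1 caught ⇒ 18
H2 returns (18, ())
H3 returns [6, (18, ())]
= [6, (18, ())]

Answer: [6, (18, ())]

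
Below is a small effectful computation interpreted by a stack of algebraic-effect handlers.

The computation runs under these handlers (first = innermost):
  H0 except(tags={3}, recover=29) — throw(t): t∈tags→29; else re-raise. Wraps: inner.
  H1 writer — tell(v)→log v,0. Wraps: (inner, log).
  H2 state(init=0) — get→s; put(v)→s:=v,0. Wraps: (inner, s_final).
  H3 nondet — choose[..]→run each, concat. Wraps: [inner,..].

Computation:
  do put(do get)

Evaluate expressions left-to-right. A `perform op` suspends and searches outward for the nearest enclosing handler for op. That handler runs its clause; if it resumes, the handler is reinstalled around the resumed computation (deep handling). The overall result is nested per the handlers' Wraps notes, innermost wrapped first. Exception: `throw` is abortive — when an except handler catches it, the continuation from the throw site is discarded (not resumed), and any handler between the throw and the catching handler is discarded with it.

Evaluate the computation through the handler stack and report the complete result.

Answer: [((0, ()), 0)]

Step-by-step:
get @ H2 ⇒ 0
put(0) @ H2 ⇒ s:=0
H0 returns 0
H1 returns (0, ())
H2 returns ((0, ()), 0)
H3 returns [((0, ()), 0)]
= [((0, ()), 0)]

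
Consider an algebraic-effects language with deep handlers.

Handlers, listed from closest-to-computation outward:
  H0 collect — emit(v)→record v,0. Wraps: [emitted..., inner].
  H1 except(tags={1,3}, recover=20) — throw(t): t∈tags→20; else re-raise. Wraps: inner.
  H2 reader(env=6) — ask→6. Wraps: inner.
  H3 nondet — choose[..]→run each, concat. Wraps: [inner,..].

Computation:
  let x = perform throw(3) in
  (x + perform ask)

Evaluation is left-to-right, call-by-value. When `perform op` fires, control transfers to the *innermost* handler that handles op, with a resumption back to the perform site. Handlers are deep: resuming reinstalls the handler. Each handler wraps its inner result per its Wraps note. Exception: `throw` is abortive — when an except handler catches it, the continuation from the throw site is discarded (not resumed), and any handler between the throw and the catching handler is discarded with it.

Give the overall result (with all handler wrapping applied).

Answer: [20]

Evaluation trace:
throw(3) @ H1 caught ⇒ 20
H2 returns 20
H3 returns [20]
= [20]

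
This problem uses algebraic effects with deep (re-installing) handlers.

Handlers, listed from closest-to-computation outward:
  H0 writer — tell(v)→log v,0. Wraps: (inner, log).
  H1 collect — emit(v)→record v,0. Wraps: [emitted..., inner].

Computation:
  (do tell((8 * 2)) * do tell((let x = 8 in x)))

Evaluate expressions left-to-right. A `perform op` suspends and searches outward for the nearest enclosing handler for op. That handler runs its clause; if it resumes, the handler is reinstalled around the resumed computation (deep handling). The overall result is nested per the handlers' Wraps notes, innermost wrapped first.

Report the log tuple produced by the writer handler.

Evaluation trace:
tell(16) @ H0 ⇒ log+=16
tell(8) @ H0 ⇒ log+=8
H0 returns (0, (16, 8))
H1 returns [(0, (16, 8))]
= [(0, (16, 8))]

Answer: (16, 8)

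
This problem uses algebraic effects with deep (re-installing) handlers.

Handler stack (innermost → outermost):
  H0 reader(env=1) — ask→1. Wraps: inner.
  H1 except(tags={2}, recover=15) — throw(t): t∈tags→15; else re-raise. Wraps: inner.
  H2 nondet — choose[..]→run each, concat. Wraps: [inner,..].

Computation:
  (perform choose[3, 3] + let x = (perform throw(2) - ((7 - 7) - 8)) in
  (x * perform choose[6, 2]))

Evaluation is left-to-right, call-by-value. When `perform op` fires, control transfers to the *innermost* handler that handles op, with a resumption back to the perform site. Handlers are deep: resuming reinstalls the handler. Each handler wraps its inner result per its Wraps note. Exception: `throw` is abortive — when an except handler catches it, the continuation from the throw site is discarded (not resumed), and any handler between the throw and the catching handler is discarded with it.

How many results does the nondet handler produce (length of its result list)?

Evaluation trace:
choose[3, 3] @ H2
  branch[0] choose=3:
    throw(2) @ H1 caught ⇒ 15
    H2 returns [15]
  branch[1] choose=3:
    throw(2) @ H1 caught ⇒ 15
    H2 returns [15]
= [15, 15]

Answer: 2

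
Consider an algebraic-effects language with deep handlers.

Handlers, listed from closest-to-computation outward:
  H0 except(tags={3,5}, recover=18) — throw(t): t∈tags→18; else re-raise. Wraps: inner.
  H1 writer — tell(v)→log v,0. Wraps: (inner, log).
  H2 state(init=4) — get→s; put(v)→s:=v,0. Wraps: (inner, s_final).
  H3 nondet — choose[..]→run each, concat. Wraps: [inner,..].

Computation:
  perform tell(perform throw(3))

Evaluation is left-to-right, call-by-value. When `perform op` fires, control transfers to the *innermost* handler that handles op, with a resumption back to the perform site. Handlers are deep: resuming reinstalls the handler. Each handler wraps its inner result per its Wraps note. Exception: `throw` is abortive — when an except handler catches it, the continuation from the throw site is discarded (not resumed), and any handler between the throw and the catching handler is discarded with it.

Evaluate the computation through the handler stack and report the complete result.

Working:
throw(3) @ H0 caught ⇒ 18
H1 returns (18, ())
H2 returns ((18, ()), 4)
H3 returns [((18, ()), 4)]
= [((18, ()), 4)]

Answer: [((18, ()), 4)]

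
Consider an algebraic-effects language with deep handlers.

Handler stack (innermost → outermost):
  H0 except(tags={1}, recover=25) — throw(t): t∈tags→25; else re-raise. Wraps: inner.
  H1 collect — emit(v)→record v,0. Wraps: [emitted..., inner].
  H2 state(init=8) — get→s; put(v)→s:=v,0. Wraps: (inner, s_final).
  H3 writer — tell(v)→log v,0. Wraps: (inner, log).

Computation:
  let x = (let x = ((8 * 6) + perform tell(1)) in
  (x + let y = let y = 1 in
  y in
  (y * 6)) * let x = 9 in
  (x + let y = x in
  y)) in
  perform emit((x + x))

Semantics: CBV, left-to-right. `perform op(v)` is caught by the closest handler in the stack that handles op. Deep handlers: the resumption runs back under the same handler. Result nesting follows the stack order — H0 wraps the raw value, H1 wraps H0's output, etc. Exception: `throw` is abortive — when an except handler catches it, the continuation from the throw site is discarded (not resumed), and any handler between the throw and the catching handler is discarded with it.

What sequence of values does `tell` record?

Working:
tell(1) @ H3 ⇒ log+=1
emit(1944) @ H1 ⇒ out+=1944
H0 returns 0
H1 returns [1944, 0]
H2 returns ([1944, 0], 8)
H3 returns (([1944, 0], 8), (1))
= (([1944, 0], 8), (1))

Answer: (1)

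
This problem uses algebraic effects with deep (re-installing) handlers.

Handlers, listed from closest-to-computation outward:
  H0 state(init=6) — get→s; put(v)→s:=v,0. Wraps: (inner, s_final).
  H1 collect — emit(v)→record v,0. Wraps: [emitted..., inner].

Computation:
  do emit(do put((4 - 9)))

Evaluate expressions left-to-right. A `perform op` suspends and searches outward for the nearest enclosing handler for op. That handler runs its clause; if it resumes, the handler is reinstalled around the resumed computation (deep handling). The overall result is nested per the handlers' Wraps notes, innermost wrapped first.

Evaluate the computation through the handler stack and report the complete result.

Evaluation trace:
put(-5) @ H0 ⇒ s:=-5
emit(0) @ H1 ⇒ out+=0
H0 returns (0, -5)
H1 returns [0, (0, -5)]
= [0, (0, -5)]

Answer: [0, (0, -5)]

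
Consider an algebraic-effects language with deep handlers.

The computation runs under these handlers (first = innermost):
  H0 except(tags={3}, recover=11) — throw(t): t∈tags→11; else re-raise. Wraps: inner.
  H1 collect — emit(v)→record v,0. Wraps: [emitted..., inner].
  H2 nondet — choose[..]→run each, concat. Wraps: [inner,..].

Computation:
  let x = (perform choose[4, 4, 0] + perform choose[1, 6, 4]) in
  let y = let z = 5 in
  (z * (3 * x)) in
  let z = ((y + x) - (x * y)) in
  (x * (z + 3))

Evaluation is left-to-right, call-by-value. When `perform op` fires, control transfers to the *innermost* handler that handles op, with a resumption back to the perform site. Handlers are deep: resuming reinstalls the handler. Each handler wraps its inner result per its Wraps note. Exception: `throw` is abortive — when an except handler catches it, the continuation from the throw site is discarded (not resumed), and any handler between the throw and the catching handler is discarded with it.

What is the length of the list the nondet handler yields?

Working:
choose[4, 4, 0] @ H2
  branch[0] choose=4:
    choose[1, 6, 4] @ H2
      branch[0] choose=1:
        H0 returns -1460
        H1 returns [-1460]
        H2 returns [[-1460]]
      branch[1] choose=6:
        H0 returns -13370
        H1 returns [-13370]
        H2 returns [[-13370]]
      branch[2] choose=4:
        H0 returns -6632
        H1 returns [-6632]
        H2 returns [[-6632]]
  branch[1] choose=4:
    choose[1, 6, 4] @ H2
      branch[0] choose=1:
        H0 returns -1460
        H1 returns [-1460]
        H2 returns [[-1460]]
      branch[1] choose=6:
        H0 returns -13370
        H1 returns [-13370]
        H2 returns [[-13370]]
      branch[2] choose=4:
        H0 returns -6632
        H1 returns [-6632]
        H2 returns [[-6632]]
  branch[2] choose=0:
    choose[1, 6, 4] @ H2
      branch[0] choose=1:
        H0 returns 4
        H1 returns [4]
        H2 returns [[4]]
      branch[1] choose=6:
        H0 returns -2646
        H1 returns [-2646]
        H2 returns [[-2646]]
      branch[2] choose=4:
        H0 returns -692
        H1 returns [-692]
        H2 returns [[-692]]
= [[-1460], [-13370], [-6632], [-1460], [-13370], [-6632], [4], [-2646], [-692]]

Answer: 9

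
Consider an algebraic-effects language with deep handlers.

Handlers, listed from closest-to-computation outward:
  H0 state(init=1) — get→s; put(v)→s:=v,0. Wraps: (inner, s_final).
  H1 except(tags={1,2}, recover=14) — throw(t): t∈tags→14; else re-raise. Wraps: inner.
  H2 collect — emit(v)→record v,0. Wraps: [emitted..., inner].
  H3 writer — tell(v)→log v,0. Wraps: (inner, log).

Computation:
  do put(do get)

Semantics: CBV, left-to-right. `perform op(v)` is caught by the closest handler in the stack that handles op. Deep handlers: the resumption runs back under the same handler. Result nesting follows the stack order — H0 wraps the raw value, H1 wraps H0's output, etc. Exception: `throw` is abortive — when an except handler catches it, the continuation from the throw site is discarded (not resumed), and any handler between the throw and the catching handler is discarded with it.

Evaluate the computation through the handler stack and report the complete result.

Answer: ([(0, 1)], ())

Evaluation trace:
get @ H0 ⇒ 1
put(1) @ H0 ⇒ s:=1
H0 returns (0, 1)
H1 returns (0, 1)
H2 returns [(0, 1)]
H3 returns ([(0, 1)], ())
= ([(0, 1)], ())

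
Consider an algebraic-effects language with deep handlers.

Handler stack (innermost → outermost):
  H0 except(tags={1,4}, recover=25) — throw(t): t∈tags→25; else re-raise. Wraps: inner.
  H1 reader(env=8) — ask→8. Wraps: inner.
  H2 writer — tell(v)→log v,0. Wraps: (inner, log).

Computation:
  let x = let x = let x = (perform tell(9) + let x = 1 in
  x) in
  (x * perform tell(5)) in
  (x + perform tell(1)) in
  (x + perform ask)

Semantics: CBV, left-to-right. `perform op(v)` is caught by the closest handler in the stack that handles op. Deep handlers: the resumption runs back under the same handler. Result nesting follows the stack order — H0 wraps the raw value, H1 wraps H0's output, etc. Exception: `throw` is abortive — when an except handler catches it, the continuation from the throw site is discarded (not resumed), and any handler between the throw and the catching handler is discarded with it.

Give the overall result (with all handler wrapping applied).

Step-by-step:
tell(9) @ H2 ⇒ log+=9
tell(5) @ H2 ⇒ log+=5
tell(1) @ H2 ⇒ log+=1
ask @ H1 ⇒ 8
H0 returns 8
H1 returns 8
H2 returns (8, (9, 5, 1))
= (8, (9, 5, 1))

Answer: (8, (9, 5, 1))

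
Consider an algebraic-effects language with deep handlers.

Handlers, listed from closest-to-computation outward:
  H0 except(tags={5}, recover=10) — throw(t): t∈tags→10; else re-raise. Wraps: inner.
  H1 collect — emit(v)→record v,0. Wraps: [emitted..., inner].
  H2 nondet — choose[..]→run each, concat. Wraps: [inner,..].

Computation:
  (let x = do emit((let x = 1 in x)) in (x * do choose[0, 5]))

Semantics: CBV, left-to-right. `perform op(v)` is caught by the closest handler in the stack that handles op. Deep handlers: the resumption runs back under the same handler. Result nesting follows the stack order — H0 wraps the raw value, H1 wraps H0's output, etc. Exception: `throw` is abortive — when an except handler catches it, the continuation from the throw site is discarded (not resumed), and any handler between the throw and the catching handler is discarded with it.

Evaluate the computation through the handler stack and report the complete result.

Step-by-step:
emit(1) @ H1 ⇒ out+=1
choose[0, 5] @ H2
  branch[0] choose=0:
    H0 returns 0
    H1 returns [1, 0]
    H2 returns [[1, 0]]
  branch[1] choose=5:
    H0 returns 0
    H1 returns [1, 0]
    H2 returns [[1, 0]]
= [[1, 0], [1, 0]]

Answer: [[1, 0], [1, 0]]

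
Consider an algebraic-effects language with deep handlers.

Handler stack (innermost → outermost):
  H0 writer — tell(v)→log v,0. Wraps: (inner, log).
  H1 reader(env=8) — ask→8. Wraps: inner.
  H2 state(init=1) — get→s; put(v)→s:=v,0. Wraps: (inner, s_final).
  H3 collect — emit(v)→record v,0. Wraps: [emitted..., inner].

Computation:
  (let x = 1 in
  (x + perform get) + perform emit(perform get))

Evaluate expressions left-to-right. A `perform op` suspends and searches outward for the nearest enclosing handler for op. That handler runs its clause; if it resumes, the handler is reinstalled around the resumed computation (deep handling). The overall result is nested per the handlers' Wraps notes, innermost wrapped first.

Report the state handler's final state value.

Evaluation trace:
get @ H2 ⇒ 1
get @ H2 ⇒ 1
emit(1) @ H3 ⇒ out+=1
H0 returns (2, ())
H1 returns (2, ())
H2 returns ((2, ()), 1)
H3 returns [1, ((2, ()), 1)]
= [1, ((2, ()), 1)]

Answer: 1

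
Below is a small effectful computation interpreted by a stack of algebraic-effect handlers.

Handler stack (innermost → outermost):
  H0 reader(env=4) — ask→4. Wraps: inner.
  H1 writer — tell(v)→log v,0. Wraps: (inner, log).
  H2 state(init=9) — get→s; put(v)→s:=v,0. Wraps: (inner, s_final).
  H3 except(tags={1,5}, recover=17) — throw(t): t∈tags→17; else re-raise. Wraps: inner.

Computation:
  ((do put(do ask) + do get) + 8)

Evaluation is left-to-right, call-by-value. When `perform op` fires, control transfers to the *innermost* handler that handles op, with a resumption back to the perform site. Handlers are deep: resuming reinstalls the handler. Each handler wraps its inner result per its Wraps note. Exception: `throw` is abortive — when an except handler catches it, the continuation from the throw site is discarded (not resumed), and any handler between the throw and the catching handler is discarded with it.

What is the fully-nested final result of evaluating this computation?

Evaluation trace:
ask @ H0 ⇒ 4
put(4) @ H2 ⇒ s:=4
get @ H2 ⇒ 4
H0 returns 12
H1 returns (12, ())
H2 returns ((12, ()), 4)
H3 returns ((12, ()), 4)
= ((12, ()), 4)

Answer: ((12, ()), 4)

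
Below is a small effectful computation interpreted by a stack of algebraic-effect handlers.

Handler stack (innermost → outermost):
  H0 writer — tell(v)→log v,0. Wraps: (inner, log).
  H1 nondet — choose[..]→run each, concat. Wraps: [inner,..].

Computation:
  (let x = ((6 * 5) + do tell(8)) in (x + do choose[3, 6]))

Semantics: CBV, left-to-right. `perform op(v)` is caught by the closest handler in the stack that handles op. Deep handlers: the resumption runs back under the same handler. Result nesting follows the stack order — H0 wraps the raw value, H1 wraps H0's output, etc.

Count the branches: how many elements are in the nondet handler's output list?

Evaluation trace:
tell(8) @ H0 ⇒ log+=8
choose[3, 6] @ H1
  branch[0] choose=3:
    H0 returns (33, (8))
    H1 returns [(33, (8))]
  branch[1] choose=6:
    H0 returns (36, (8))
    H1 returns [(36, (8))]
= [(33, (8)), (36, (8))]

Answer: 2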